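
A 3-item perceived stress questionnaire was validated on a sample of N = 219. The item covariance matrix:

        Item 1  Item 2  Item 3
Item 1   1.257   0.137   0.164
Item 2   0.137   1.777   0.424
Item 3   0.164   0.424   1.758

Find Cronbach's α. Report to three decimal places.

Σσᵢ² = 1.257 + 1.777 + 1.758 = 4.792
Σ_{i<j} σ_ij = 0.725
σ²_total = 4.792 + 2 × 0.725 = 6.242
α = (k/(k−1))·(1 − Σσᵢ²/σ²_total) = (3/2)·(1 − 4.792/6.242) = 0.348

α = 0.348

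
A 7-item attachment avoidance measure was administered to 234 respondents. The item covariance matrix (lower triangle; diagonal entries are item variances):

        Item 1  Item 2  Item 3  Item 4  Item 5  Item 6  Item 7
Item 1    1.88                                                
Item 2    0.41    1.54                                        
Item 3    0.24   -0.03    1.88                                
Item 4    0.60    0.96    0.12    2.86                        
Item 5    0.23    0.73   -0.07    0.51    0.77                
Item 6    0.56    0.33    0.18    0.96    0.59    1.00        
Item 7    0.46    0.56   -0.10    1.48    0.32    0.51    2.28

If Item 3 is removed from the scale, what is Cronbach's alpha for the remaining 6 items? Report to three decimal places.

Remaining items: Item 1, Item 2, Item 4, Item 5, Item 6, Item 7 (k = 6).
Σσ²ᵢ = 1.88 + 1.54 + 2.86 + 0.77 + 1.00 + 2.28 = 10.33
σ²_total = 10.33 + 2 × 9.21 = 28.75
α (item deleted) = (6/5)·(1 − 10.33/28.75) = 0.769

Cronbach's alpha = 0.769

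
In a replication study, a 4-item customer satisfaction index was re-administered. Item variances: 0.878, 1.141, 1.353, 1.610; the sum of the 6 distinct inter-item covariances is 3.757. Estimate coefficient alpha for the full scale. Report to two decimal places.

coefficient alpha = 0.80

ΣVar(i) = 0.878 + 1.141 + 1.353 + 1.610 = 4.982
Sum of distinct covariances = 3.757
σ²_total = ΣVar(i) + 2·Σcov = 4.982 + 2 × 3.757 = 12.496
α = (4/3)·(1 − 4.982/12.496) = 0.80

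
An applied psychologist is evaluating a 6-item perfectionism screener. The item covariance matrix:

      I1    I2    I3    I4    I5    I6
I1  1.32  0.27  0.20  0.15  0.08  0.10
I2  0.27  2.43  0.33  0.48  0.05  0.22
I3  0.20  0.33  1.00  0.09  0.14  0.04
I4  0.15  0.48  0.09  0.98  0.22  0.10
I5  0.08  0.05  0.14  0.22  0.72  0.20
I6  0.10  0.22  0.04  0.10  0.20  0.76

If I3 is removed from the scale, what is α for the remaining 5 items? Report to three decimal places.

α = 0.470

Remaining items: I1, I2, I4, I5, I6 (k = 5).
sum of item variances = 1.32 + 2.43 + 0.98 + 0.72 + 0.76 = 6.21
σ²_total = 6.21 + 2 × 1.87 = 9.95
α (item deleted) = (5/4)·(1 − 6.21/9.95) = 0.470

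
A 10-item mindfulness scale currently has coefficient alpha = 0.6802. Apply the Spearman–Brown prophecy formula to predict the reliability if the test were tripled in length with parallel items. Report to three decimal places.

predicted reliability = 0.865

Length factor m = 3
α' = m·α / (1 + (m−1)·α)
   = 3 × 0.6802 / (1 + (3 − 1) × 0.6802)
   = 2.0406 / 2.3604 = 0.865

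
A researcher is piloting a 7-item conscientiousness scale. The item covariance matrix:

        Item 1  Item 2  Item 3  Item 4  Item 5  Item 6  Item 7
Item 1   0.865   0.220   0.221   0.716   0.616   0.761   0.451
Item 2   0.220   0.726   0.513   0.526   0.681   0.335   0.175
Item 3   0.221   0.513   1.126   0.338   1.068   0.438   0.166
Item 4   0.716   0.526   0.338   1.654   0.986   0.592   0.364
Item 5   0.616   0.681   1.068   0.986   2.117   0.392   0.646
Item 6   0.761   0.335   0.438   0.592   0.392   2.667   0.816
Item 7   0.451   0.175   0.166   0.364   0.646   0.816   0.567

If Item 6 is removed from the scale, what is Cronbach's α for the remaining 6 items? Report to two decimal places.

Remaining items: Item 1, Item 2, Item 3, Item 4, Item 5, Item 7 (k = 6).
Σσᵢ² = 0.865 + 0.726 + 1.126 + 1.654 + 2.117 + 0.567 = 7.055
σ²_total = 7.055 + 2 × 7.687 = 22.429
α (item deleted) = (6/5)·(1 − 7.055/22.429) = 0.82

α = 0.82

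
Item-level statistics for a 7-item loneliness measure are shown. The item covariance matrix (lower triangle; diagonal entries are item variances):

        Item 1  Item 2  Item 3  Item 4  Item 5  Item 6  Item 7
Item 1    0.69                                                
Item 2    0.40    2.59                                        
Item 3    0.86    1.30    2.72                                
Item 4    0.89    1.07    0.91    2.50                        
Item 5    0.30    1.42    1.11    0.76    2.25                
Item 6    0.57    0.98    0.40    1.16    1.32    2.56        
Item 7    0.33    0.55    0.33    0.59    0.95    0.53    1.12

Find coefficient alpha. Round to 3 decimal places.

α = 0.815

ΣVar(i) = 0.69 + 2.59 + 2.72 + 2.50 + 2.25 + 2.56 + 1.12 = 14.43
Σ_{i<j} σ_ij = 16.73
σ²_T = 14.43 + 2 × 16.73 = 47.89
α = (k/(k−1))·(1 − ΣVar(i)/σ²_T) = (7/6)·(1 − 14.43/47.89) = 0.815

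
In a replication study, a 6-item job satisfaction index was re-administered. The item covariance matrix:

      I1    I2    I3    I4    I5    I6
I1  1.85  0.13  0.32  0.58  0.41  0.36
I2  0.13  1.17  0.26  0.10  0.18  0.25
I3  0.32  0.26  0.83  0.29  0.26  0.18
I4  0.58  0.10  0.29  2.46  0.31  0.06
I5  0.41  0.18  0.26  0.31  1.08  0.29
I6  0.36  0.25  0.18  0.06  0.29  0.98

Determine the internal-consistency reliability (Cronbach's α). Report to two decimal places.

Cronbach's α = 0.58

Σσ²ᵢ = 1.85 + 1.17 + 0.83 + 2.46 + 1.08 + 0.98 = 8.37
Sum of the distinct covariances = 3.98
σ²_T = 8.37 + 2 × 3.98 = 16.33
α = (k/(k−1))·(1 − Σσ²ᵢ/σ²_T) = (6/5)·(1 − 8.37/16.33) = 0.58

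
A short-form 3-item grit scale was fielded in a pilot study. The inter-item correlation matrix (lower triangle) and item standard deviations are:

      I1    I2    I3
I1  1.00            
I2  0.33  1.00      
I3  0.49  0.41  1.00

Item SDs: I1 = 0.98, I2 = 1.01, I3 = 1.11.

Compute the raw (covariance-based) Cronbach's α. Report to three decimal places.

α = 0.676

Σσ²ᵢ = 0.98² + 1.01² + 1.11² = 3.2126
Covariances σ_ij = r_ij · s_i · s_j:
  σ(I1,I2) = 0.33 × 0.98 × 1.01 = 0.3266
  σ(I1,I3) = 0.49 × 0.98 × 1.11 = 0.5330
  σ(I2,I3) = 0.41 × 1.01 × 1.11 = 0.4597
σ²_T = Σσ²ᵢ + 2·Σσ_ij = 3.2126 + 2 × 1.3193 = 5.8512
α = (3/2)·(1 − 3.2126/5.8512) = 0.676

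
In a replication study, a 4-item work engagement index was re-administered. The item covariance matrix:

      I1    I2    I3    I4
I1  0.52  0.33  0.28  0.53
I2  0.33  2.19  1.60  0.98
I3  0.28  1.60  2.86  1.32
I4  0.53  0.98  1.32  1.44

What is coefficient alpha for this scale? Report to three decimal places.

Σσᵢ² = 0.52 + 2.19 + 2.86 + 1.44 = 7.01
Sum of off-diagonal covariances = 5.04
total variance = 7.01 + 2 × 5.04 = 17.09
α = (k/(k−1))·(1 − Σσᵢ²/total variance) = (4/3)·(1 − 7.01/17.09) = 0.786

coefficient alpha = 0.786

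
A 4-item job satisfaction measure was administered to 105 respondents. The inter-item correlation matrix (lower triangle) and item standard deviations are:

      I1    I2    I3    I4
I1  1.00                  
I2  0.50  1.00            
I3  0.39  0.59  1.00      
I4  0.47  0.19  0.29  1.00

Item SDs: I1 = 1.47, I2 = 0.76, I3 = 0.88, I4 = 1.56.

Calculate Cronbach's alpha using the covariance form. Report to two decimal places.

Σσ²ᵢ = 1.47² + 0.76² + 0.88² + 1.56² = 5.9465
Covariances σ_ij = r_ij · s_i · s_j:
  σ(I1,I2) = 0.50 × 1.47 × 0.76 = 0.5586
  σ(I1,I3) = 0.39 × 1.47 × 0.88 = 0.5045
  σ(I1,I4) = 0.47 × 1.47 × 1.56 = 1.0778
  σ(I2,I3) = 0.59 × 0.76 × 0.88 = 0.3946
  σ(I2,I4) = 0.19 × 0.76 × 1.56 = 0.2253
  σ(I3,I4) = 0.29 × 0.88 × 1.56 = 0.3981
σ²_T = Σσ²ᵢ + 2·Σσ_ij = 5.9465 + 2 × 3.1589 = 12.2643
α = (4/3)·(1 − 5.9465/12.2643) = 0.69

Cronbach's alpha = 0.69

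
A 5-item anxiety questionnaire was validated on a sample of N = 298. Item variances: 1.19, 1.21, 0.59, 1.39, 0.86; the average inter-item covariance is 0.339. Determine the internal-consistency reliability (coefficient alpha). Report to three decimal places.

Σσᵢ² = 1.19 + 1.21 + 0.59 + 1.39 + 0.86 = 5.24
Sum of the 10 distinct covariances = 10 × 0.339 = 3.390
total variance = Σσᵢ² + 2·Σcov = 5.24 + 2 × 3.390 = 12.020
α = (5/4)·(1 − 5.24/12.020) = 0.705

coefficient alpha = 0.705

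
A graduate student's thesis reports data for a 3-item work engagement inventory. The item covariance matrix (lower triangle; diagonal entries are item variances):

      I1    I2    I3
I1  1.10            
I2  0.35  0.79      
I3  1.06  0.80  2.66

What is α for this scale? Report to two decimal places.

Σσ²ᵢ = 1.10 + 0.79 + 2.66 = 4.55
Σ_{i<j} σ_ij = 2.21
Var(T) = 4.55 + 2 × 2.21 = 8.97
α = (k/(k−1))·(1 − Σσ²ᵢ/Var(T)) = (3/2)·(1 − 4.55/8.97) = 0.74

α = 0.74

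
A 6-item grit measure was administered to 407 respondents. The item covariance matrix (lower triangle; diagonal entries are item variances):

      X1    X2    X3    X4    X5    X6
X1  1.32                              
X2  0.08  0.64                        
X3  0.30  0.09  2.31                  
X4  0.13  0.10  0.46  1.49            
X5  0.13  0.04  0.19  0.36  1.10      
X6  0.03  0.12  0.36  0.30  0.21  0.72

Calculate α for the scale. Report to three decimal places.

Σσᵢ² = 1.32 + 0.64 + 2.31 + 1.49 + 1.10 + 0.72 = 7.58
Sum of the distinct covariances = 2.90
total variance = 7.58 + 2 × 2.90 = 13.38
α = (k/(k−1))·(1 − Σσᵢ²/total variance) = (6/5)·(1 − 7.58/13.38) = 0.520

α = 0.520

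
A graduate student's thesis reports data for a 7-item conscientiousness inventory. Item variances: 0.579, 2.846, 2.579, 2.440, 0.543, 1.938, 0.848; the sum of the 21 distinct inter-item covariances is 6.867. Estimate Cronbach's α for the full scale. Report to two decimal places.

Cronbach's α = 0.63

sum of item variances = 0.579 + 2.846 + 2.579 + 2.440 + 0.543 + 1.938 + 0.848 = 11.773
Sum of distinct covariances = 6.867
Var(T) = sum of item variances + 2·Σcov = 11.773 + 2 × 6.867 = 25.507
α = (7/6)·(1 − 11.773/25.507) = 0.63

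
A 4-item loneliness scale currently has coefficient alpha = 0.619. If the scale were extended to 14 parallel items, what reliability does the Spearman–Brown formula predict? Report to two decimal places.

predicted reliability = 0.85

Length factor m = 14/4 = 3.5000
α' = m·α / (1 + (m−1)·α)
   = 14/4 × 0.619 / (1 + (14/4 − 1) × 0.619)
   = 2.1665 / 2.5475 = 0.85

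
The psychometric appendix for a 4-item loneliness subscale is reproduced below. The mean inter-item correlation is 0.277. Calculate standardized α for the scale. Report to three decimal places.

standardized α = 0.605

Standardized α = k·r̄ / (1 + (k−1)·r̄) = 4 × 0.277 / (1 + 3 × 0.277)
  = 1.1080 / 1.8310 = 0.605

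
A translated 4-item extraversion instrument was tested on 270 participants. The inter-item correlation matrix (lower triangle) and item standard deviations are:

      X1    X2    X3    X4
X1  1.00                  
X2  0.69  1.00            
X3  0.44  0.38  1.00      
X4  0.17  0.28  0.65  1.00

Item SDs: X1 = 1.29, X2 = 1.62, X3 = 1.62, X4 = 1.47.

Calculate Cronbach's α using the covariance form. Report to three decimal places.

α = 0.754

Σσ²ᵢ = 1.29² + 1.62² + 1.62² + 1.47² = 9.0738
Covariances σ_ij = r_ij · s_i · s_j:
  σ(X1,X2) = 0.69 × 1.29 × 1.62 = 1.4420
  σ(X1,X3) = 0.44 × 1.29 × 1.62 = 0.9195
  σ(X1,X4) = 0.17 × 1.29 × 1.47 = 0.3224
  σ(X2,X3) = 0.38 × 1.62 × 1.62 = 0.9973
  σ(X2,X4) = 0.28 × 1.62 × 1.47 = 0.6668
  σ(X3,X4) = 0.65 × 1.62 × 1.47 = 1.5479
σ²_T = Σσ²ᵢ + 2·Σσ_ij = 9.0738 + 2 × 5.8959 = 20.8656
α = (4/3)·(1 − 9.0738/20.8656) = 0.754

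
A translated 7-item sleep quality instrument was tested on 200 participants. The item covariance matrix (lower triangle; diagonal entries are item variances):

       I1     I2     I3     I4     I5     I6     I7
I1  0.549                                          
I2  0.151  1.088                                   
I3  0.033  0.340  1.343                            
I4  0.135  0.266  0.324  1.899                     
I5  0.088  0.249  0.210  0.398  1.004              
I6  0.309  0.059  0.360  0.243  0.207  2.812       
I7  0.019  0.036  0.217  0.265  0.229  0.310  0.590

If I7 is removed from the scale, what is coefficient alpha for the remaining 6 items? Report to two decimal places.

Remaining items: I1, I2, I3, I4, I5, I6 (k = 6).
sum of item variances = 0.549 + 1.088 + 1.343 + 1.899 + 1.004 + 2.812 = 8.695
Var(T) = 8.695 + 2 × 3.372 = 15.439
α (item deleted) = (6/5)·(1 − 8.695/15.439) = 0.52

α = 0.52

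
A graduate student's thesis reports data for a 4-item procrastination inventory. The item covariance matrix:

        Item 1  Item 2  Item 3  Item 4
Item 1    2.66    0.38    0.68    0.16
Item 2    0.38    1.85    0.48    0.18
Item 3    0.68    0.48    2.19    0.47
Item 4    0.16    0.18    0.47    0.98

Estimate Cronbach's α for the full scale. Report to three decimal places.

ΣVar(i) = 2.66 + 1.85 + 2.19 + 0.98 = 7.68
Sum of the distinct covariances = 2.35
total variance = 7.68 + 2 × 2.35 = 12.38
α = (k/(k−1))·(1 − ΣVar(i)/total variance) = (4/3)·(1 − 7.68/12.38) = 0.506

Cronbach's α = 0.506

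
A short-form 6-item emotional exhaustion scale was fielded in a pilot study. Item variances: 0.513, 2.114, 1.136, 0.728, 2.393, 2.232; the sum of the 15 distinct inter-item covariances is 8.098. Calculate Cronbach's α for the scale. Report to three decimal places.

Cronbach's α = 0.768

sum of item variances = 0.513 + 2.114 + 1.136 + 0.728 + 2.393 + 2.232 = 9.116
Sum of distinct covariances = 8.098
σ²_total = sum of item variances + 2·Σcov = 9.116 + 2 × 8.098 = 25.312
α = (6/5)·(1 − 9.116/25.312) = 0.768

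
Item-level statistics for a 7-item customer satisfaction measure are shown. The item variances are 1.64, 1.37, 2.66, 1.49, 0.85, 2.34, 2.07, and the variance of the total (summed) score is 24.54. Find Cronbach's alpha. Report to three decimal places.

α = 0.576

ΣVar(i) = 1.64 + 1.37 + 2.66 + 1.49 + 0.85 + 2.34 + 2.07 = 12.42
α = (k/(k−1))·(1 − ΣVar(i)/σ²_total) = (7/6)·(1 − 12.42/24.54) = 0.576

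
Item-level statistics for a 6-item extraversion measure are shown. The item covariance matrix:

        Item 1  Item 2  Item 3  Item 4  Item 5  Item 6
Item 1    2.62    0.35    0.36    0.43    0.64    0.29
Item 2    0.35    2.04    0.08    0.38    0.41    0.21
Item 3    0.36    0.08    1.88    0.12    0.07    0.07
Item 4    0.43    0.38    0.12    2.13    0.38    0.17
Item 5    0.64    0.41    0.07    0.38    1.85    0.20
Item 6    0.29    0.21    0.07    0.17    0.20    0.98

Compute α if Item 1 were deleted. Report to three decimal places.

α = 0.400

Remaining items: Item 2, Item 3, Item 4, Item 5, Item 6 (k = 5).
Σσ²ᵢ = 2.04 + 1.88 + 2.13 + 1.85 + 0.98 = 8.88
Var(T) = 8.88 + 2 × 2.09 = 13.06
α (item deleted) = (5/4)·(1 − 8.88/13.06) = 0.400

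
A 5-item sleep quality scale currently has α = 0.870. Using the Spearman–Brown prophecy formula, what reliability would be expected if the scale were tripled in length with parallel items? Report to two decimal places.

predicted reliability = 0.95

Length factor m = 3
α' = m·α / (1 + (m−1)·α)
   = 3 × 0.870 / (1 + (3 − 1) × 0.870)
   = 2.6100 / 2.7400 = 0.95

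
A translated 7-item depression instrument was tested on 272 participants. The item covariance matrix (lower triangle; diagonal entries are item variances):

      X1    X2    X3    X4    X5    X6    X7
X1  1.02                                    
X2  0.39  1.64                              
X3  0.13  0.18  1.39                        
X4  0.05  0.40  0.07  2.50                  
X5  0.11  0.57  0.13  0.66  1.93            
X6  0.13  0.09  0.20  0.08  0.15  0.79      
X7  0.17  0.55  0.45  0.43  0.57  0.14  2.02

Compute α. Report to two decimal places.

Σσ²ᵢ = 1.02 + 1.64 + 1.39 + 2.50 + 1.93 + 0.79 + 2.02 = 11.29
Sum of off-diagonal covariances = 5.65
σ²_total = 11.29 + 2 × 5.65 = 22.59
α = (k/(k−1))·(1 − Σσ²ᵢ/σ²_total) = (7/6)·(1 − 11.29/22.59) = 0.58

α = 0.58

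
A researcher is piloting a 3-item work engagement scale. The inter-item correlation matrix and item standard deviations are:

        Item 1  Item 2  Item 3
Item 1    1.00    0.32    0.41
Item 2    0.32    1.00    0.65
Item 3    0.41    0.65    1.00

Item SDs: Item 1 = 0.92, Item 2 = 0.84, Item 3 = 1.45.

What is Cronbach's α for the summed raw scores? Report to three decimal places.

Cronbach's α = 0.697

Σσ²ᵢ = 0.92² + 0.84² + 1.45² = 3.6545
Covariances σ_ij = r_ij · s_i · s_j:
  σ(Item 1,Item 2) = 0.32 × 0.92 × 0.84 = 0.2473
  σ(Item 1,Item 3) = 0.41 × 0.92 × 1.45 = 0.5469
  σ(Item 2,Item 3) = 0.65 × 0.84 × 1.45 = 0.7917
σ²_T = Σσ²ᵢ + 2·Σσ_ij = 3.6545 + 2 × 1.5859 = 6.8263
α = (3/2)·(1 − 3.6545/6.8263) = 0.697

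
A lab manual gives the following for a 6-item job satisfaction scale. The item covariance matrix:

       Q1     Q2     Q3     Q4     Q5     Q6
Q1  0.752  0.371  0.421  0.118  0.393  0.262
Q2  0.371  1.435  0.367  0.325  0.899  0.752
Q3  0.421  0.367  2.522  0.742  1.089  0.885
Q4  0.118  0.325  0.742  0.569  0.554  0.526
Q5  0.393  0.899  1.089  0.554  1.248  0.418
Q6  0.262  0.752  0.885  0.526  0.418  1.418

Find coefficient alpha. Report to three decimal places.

α = 0.806

sum of item variances = 0.752 + 1.435 + 2.522 + 0.569 + 1.248 + 1.418 = 7.944
Σ_{i<j} σ_ij = 8.122
total variance = 7.944 + 2 × 8.122 = 24.188
α = (k/(k−1))·(1 − sum of item variances/total variance) = (6/5)·(1 − 7.944/24.188) = 0.806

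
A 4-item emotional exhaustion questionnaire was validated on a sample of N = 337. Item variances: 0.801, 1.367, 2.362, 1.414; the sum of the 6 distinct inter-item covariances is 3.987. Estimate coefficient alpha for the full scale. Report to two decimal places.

Σσ²ᵢ = 0.801 + 1.367 + 2.362 + 1.414 = 5.944
Sum of distinct covariances = 3.987
total variance = Σσ²ᵢ + 2·Σcov = 5.944 + 2 × 3.987 = 13.918
α = (4/3)·(1 − 5.944/13.918) = 0.76

α = 0.76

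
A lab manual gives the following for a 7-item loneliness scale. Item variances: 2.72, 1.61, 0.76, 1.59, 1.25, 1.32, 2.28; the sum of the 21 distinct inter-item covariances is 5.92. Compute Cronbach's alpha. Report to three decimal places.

Cronbach's alpha = 0.591

sum of item variances = 2.72 + 1.61 + 0.76 + 1.59 + 1.25 + 1.32 + 2.28 = 11.53
Sum of distinct covariances = 5.92
σ²_total = sum of item variances + 2·Σcov = 11.53 + 2 × 5.92 = 23.37
α = (7/6)·(1 − 11.53/23.37) = 0.591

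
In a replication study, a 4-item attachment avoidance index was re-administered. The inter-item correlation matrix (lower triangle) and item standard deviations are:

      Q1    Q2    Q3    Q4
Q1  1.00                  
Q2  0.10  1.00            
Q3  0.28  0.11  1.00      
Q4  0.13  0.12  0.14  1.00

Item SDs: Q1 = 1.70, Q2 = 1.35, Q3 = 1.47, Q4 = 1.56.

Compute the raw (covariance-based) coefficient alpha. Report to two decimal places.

Σσ²ᵢ = 1.70² + 1.35² + 1.47² + 1.56² = 9.3070
Covariances σ_ij = r_ij · s_i · s_j:
  σ(Q1,Q2) = 0.10 × 1.70 × 1.35 = 0.2295
  σ(Q1,Q3) = 0.28 × 1.70 × 1.47 = 0.6997
  σ(Q1,Q4) = 0.13 × 1.70 × 1.56 = 0.3448
  σ(Q2,Q3) = 0.11 × 1.35 × 1.47 = 0.2183
  σ(Q2,Q4) = 0.12 × 1.35 × 1.56 = 0.2527
  σ(Q3,Q4) = 0.14 × 1.47 × 1.56 = 0.3210
σ²_T = Σσ²ᵢ + 2·Σσ_ij = 9.3070 + 2 × 2.0660 = 13.4390
α = (4/3)·(1 − 9.3070/13.4390) = 0.41

coefficient alpha = 0.41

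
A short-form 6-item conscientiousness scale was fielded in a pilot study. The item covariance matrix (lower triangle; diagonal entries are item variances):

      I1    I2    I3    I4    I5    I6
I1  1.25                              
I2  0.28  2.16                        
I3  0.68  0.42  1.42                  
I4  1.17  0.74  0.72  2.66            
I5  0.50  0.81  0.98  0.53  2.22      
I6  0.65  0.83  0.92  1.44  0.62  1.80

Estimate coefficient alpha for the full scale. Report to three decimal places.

Σσ²ᵢ = 1.25 + 2.16 + 1.42 + 2.66 + 2.22 + 1.80 = 11.51
Σ_{i<j} σ_ij = 11.29
Var(T) = 11.51 + 2 × 11.29 = 34.09
α = (k/(k−1))·(1 − Σσ²ᵢ/Var(T)) = (6/5)·(1 − 11.51/34.09) = 0.795

α = 0.795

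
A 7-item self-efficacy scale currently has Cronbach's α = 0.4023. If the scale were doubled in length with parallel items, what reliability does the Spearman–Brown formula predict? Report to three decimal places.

predicted reliability = 0.574

Length factor m = 2
α' = m·α / (1 + (m−1)·α)
   = 2 × 0.4023 / (1 + (2 − 1) × 0.4023)
   = 0.8046 / 1.4023 = 0.574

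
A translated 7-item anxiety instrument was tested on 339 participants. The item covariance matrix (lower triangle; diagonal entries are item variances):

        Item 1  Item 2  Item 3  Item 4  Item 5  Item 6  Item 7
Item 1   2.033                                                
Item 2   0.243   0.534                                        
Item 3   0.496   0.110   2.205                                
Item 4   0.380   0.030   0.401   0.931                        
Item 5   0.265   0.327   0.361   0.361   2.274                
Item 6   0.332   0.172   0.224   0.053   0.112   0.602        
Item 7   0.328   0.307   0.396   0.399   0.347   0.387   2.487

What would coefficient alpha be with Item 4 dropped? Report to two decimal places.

α = 0.56

Remaining items: Item 1, Item 2, Item 3, Item 5, Item 6, Item 7 (k = 6).
Σσᵢ² = 2.033 + 0.534 + 2.205 + 2.274 + 0.602 + 2.487 = 10.135
σ²_total = 10.135 + 2 × 4.407 = 18.949
α (item deleted) = (6/5)·(1 − 10.135/18.949) = 0.56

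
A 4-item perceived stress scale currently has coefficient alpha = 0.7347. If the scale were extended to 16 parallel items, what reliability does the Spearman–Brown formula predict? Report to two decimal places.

predicted reliability = 0.92

Length factor m = 16/4 = 4.0000
α' = m·α / (1 + (m−1)·α)
   = 16/4 × 0.7347 / (1 + (16/4 − 1) × 0.7347)
   = 2.9388 / 3.2041 = 0.92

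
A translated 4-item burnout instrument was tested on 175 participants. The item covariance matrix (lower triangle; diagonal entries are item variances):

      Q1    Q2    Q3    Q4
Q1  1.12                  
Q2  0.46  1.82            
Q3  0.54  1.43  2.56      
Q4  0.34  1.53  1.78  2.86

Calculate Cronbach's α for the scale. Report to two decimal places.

Σσ²ᵢ = 1.12 + 1.82 + 2.56 + 2.86 = 8.36
Σ_{i<j} σ_ij = 6.08
σ²_total = 8.36 + 2 × 6.08 = 20.52
α = (k/(k−1))·(1 − Σσ²ᵢ/σ²_total) = (4/3)·(1 − 8.36/20.52) = 0.79

α = 0.79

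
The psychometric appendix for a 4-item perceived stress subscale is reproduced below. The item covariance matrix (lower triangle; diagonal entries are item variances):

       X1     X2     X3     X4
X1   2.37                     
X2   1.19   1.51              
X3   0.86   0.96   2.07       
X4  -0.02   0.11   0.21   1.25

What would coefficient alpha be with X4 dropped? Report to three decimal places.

Remaining items: X1, X2, X3 (k = 3).
Σσᵢ² = 2.37 + 1.51 + 2.07 = 5.95
total variance = 5.95 + 2 × 3.01 = 11.97
α (item deleted) = (3/2)·(1 − 5.95/11.97) = 0.754

α = 0.754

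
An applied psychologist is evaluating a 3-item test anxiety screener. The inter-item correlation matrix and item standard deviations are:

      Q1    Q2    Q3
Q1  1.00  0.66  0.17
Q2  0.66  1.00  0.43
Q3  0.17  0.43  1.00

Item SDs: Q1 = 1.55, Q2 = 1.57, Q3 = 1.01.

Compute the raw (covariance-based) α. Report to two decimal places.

α = 0.70

Σσ²ᵢ = 1.55² + 1.57² + 1.01² = 5.8875
Covariances σ_ij = r_ij · s_i · s_j:
  σ(Q1,Q2) = 0.66 × 1.55 × 1.57 = 1.6061
  σ(Q1,Q3) = 0.17 × 1.55 × 1.01 = 0.2661
  σ(Q2,Q3) = 0.43 × 1.57 × 1.01 = 0.6819
σ²_T = Σσ²ᵢ + 2·Σσ_ij = 5.8875 + 2 × 2.5541 = 10.9957
α = (3/2)·(1 − 5.8875/10.9957) = 0.70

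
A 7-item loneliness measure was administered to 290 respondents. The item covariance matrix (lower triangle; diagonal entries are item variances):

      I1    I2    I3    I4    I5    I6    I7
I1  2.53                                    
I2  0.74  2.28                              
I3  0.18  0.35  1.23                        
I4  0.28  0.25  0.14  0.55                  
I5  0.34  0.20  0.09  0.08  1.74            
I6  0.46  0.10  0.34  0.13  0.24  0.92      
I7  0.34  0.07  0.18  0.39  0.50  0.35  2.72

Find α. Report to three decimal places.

α = 0.572

Σσᵢ² = 2.53 + 2.28 + 1.23 + 0.55 + 1.74 + 0.92 + 2.72 = 11.97
Sum of the distinct covariances = 5.75
σ²_total = 11.97 + 2 × 5.75 = 23.47
α = (k/(k−1))·(1 − Σσᵢ²/σ²_total) = (7/6)·(1 − 11.97/23.47) = 0.572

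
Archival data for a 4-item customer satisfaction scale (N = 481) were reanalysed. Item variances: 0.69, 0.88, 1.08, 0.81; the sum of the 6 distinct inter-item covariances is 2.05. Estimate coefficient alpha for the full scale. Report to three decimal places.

coefficient alpha = 0.723

Σσ²ᵢ = 0.69 + 0.88 + 1.08 + 0.81 = 3.46
Sum of distinct covariances = 2.05
σ²_total = Σσ²ᵢ + 2·Σcov = 3.46 + 2 × 2.05 = 7.56
α = (4/3)·(1 − 3.46/7.56) = 0.723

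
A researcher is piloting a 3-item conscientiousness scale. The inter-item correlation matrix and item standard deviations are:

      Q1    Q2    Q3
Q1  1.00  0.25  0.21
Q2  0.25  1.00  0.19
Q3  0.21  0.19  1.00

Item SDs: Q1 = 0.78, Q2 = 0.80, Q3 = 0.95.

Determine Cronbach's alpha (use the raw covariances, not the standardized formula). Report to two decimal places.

Σσ²ᵢ = 0.78² + 0.80² + 0.95² = 2.1509
Covariances σ_ij = r_ij · s_i · s_j:
  σ(Q1,Q2) = 0.25 × 0.78 × 0.80 = 0.1560
  σ(Q1,Q3) = 0.21 × 0.78 × 0.95 = 0.1556
  σ(Q2,Q3) = 0.19 × 0.80 × 0.95 = 0.1444
σ²_T = Σσ²ᵢ + 2·Σσ_ij = 2.1509 + 2 × 0.4560 = 3.0629
α = (3/2)·(1 − 2.1509/3.0629) = 0.45

Cronbach's alpha = 0.45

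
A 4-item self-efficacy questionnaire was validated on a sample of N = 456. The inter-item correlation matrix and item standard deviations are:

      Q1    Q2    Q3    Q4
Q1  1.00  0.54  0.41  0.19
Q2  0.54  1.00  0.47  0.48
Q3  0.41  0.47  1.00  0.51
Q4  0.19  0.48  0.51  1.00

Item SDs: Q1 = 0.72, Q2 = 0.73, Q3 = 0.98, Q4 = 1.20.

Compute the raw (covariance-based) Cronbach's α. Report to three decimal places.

α = 0.731

Σσ²ᵢ = 0.72² + 0.73² + 0.98² + 1.20² = 3.4517
Covariances σ_ij = r_ij · s_i · s_j:
  σ(Q1,Q2) = 0.54 × 0.72 × 0.73 = 0.2838
  σ(Q1,Q3) = 0.41 × 0.72 × 0.98 = 0.2893
  σ(Q1,Q4) = 0.19 × 0.72 × 1.20 = 0.1642
  σ(Q2,Q3) = 0.47 × 0.73 × 0.98 = 0.3362
  σ(Q2,Q4) = 0.48 × 0.73 × 1.20 = 0.4205
  σ(Q3,Q4) = 0.51 × 0.98 × 1.20 = 0.5998
σ²_T = Σσ²ᵢ + 2·Σσ_ij = 3.4517 + 2 × 2.0938 = 7.6393
α = (4/3)·(1 − 3.4517/7.6393) = 0.731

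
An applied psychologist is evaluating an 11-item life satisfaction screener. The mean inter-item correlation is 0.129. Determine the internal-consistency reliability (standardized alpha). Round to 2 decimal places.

Standardized α = k·r̄ / (1 + (k−1)·r̄) = 11 × 0.129 / (1 + 10 × 0.129)
  = 1.4190 / 2.2900 = 0.62

standardized alpha = 0.62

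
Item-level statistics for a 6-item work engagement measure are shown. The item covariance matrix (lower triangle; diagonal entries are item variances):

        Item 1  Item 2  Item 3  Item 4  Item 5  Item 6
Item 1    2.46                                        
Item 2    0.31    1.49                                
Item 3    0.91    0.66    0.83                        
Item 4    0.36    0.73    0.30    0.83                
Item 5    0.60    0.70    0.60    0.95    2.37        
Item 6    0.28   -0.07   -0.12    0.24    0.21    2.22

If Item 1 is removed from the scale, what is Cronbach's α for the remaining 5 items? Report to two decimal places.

Remaining items: Item 2, Item 3, Item 4, Item 5, Item 6 (k = 5).
Σσᵢ² = 1.49 + 0.83 + 0.83 + 2.37 + 2.22 = 7.74
total variance = 7.74 + 2 × 4.20 = 16.14
α (item deleted) = (5/4)·(1 − 7.74/16.14) = 0.65

α = 0.65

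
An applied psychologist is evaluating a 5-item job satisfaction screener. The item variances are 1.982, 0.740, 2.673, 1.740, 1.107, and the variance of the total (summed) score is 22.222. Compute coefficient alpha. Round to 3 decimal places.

sum of item variances = 1.982 + 0.740 + 2.673 + 1.740 + 1.107 = 8.242
α = (k/(k−1))·(1 − sum of item variances/total variance) = (5/4)·(1 − 8.242/22.222) = 0.786

α = 0.786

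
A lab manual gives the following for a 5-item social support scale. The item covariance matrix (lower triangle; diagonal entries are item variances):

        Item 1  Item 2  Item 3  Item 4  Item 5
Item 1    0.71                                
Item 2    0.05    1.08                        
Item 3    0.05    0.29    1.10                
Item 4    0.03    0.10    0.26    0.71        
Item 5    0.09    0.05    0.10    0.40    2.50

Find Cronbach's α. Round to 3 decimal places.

α = 0.397

Σσ²ᵢ = 0.71 + 1.08 + 1.10 + 0.71 + 2.50 = 6.10
Sum of the distinct covariances = 1.42
σ²_total = 6.10 + 2 × 1.42 = 8.94
α = (k/(k−1))·(1 − Σσ²ᵢ/σ²_total) = (5/4)·(1 − 6.10/8.94) = 0.397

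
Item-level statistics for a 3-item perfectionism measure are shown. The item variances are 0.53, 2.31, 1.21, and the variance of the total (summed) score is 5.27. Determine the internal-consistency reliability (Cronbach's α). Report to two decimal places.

Σσ²ᵢ = 0.53 + 2.31 + 1.21 = 4.05
α = (k/(k−1))·(1 − Σσ²ᵢ/total variance) = (3/2)·(1 − 4.05/5.27) = 0.35

Cronbach's α = 0.35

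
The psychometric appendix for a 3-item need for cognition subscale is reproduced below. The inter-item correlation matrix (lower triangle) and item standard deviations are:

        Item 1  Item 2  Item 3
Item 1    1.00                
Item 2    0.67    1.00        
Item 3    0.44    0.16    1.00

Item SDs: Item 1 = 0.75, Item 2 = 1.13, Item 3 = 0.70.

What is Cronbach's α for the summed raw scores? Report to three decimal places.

Σσ²ᵢ = 0.75² + 1.13² + 0.70² = 2.3294
Covariances σ_ij = r_ij · s_i · s_j:
  σ(Item 1,Item 2) = 0.67 × 0.75 × 1.13 = 0.5678
  σ(Item 1,Item 3) = 0.44 × 0.75 × 0.70 = 0.2310
  σ(Item 2,Item 3) = 0.16 × 1.13 × 0.70 = 0.1266
σ²_T = Σσ²ᵢ + 2·Σσ_ij = 2.3294 + 2 × 0.9254 = 4.1802
α = (3/2)·(1 − 2.3294/4.1802) = 0.664

Cronbach's α = 0.664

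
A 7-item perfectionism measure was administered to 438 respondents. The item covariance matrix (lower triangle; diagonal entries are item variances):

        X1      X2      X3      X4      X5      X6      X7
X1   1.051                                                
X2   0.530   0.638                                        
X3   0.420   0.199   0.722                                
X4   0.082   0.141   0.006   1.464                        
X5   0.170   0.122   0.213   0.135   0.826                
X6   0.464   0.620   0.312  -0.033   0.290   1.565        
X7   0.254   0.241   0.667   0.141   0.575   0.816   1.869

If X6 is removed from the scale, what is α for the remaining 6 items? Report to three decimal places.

α = 0.651

Remaining items: X1, X2, X3, X4, X5, X7 (k = 6).
ΣVar(i) = 1.051 + 0.638 + 0.722 + 1.464 + 0.826 + 1.869 = 6.570
total variance = 6.570 + 2 × 3.896 = 14.362
α (item deleted) = (6/5)·(1 − 6.570/14.362) = 0.651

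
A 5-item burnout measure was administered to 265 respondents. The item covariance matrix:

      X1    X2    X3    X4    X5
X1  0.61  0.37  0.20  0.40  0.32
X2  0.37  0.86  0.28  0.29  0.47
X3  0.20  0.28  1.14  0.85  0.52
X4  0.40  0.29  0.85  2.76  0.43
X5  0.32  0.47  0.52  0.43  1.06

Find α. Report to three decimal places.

sum of item variances = 0.61 + 0.86 + 1.14 + 2.76 + 1.06 = 6.43
Sum of off-diagonal covariances = 4.13
Var(T) = 6.43 + 2 × 4.13 = 14.69
α = (k/(k−1))·(1 − sum of item variances/Var(T)) = (5/4)·(1 − 6.43/14.69) = 0.703

α = 0.703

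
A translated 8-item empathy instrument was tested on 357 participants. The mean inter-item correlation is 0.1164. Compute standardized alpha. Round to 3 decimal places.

standardized alpha = 0.513

Standardized α = k·r̄ / (1 + (k−1)·r̄) = 8 × 0.1164 / (1 + 7 × 0.1164)
  = 0.9312 / 1.8148 = 0.513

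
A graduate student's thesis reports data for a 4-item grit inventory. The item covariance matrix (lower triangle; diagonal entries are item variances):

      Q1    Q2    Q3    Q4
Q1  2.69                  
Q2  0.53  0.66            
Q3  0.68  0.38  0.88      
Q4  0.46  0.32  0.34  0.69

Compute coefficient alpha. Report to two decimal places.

Σσᵢ² = 2.69 + 0.66 + 0.88 + 0.69 = 4.92
Σ_{i<j} σ_ij = 2.71
σ²_T = 4.92 + 2 × 2.71 = 10.34
α = (k/(k−1))·(1 − Σσᵢ²/σ²_T) = (4/3)·(1 − 4.92/10.34) = 0.70

coefficient alpha = 0.70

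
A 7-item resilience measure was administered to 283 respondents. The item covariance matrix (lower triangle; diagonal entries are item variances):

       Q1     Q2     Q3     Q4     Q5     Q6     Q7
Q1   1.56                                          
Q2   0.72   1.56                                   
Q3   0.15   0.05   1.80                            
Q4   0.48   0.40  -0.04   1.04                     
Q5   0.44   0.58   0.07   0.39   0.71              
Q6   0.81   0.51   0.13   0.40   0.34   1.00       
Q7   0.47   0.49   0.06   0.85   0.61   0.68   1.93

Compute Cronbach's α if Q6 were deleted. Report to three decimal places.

Cronbach's α = 0.685

Remaining items: Q1, Q2, Q3, Q4, Q5, Q7 (k = 6).
Σσ²ᵢ = 1.56 + 1.56 + 1.80 + 1.04 + 0.71 + 1.93 = 8.60
total variance = 8.60 + 2 × 5.72 = 20.04
α (item deleted) = (6/5)·(1 − 8.60/20.04) = 0.685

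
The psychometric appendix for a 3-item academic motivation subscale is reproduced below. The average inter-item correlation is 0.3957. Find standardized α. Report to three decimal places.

Standardized α = k·r̄ / (1 + (k−1)·r̄) = 3 × 0.3957 / (1 + 2 × 0.3957)
  = 1.1871 / 1.7914 = 0.663

standardized α = 0.663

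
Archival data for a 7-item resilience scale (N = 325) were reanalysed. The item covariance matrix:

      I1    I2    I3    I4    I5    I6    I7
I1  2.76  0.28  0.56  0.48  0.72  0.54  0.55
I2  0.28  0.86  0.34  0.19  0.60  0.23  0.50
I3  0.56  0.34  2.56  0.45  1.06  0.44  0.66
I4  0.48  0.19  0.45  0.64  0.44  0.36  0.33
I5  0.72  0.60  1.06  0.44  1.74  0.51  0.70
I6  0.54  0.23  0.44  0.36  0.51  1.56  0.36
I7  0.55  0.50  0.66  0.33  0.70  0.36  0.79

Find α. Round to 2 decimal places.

α = 0.76

ΣVar(i) = 2.76 + 0.86 + 2.56 + 0.64 + 1.74 + 1.56 + 0.79 = 10.91
Sum of off-diagonal covariances = 10.30
σ²_T = 10.91 + 2 × 10.30 = 31.51
α = (k/(k−1))·(1 − ΣVar(i)/σ²_T) = (7/6)·(1 − 10.91/31.51) = 0.76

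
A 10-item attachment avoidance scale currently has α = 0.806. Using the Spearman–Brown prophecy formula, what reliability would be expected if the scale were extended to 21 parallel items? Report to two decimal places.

Length factor m = 21/10 = 2.1000
α' = m·α / (1 + (m−1)·α)
   = 21/10 × 0.806 / (1 + (21/10 − 1) × 0.806)
   = 1.6926 / 1.8866 = 0.90

predicted reliability = 0.90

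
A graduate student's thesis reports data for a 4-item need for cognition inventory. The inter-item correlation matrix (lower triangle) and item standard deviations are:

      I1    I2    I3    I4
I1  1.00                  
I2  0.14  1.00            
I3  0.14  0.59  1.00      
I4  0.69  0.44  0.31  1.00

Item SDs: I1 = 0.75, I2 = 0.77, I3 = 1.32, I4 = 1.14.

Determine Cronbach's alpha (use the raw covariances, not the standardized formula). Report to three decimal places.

α = 0.692

Σσ²ᵢ = 0.75² + 0.77² + 1.32² + 1.14² = 4.1974
Covariances σ_ij = r_ij · s_i · s_j:
  σ(I1,I2) = 0.14 × 0.75 × 0.77 = 0.0809
  σ(I1,I3) = 0.14 × 0.75 × 1.32 = 0.1386
  σ(I1,I4) = 0.69 × 0.75 × 1.14 = 0.5899
  σ(I2,I3) = 0.59 × 0.77 × 1.32 = 0.5997
  σ(I2,I4) = 0.44 × 0.77 × 1.14 = 0.3862
  σ(I3,I4) = 0.31 × 1.32 × 1.14 = 0.4665
σ²_T = Σσ²ᵢ + 2·Σσ_ij = 4.1974 + 2 × 2.2618 = 8.7210
α = (4/3)·(1 − 4.1974/8.7210) = 0.692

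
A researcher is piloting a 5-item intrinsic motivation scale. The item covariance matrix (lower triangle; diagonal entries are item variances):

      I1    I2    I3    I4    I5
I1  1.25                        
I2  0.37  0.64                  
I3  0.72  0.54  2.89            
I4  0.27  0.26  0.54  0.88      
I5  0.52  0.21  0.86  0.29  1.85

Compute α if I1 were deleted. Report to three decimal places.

Remaining items: I2, I3, I4, I5 (k = 4).
sum of item variances = 0.64 + 2.89 + 0.88 + 1.85 = 6.26
σ²_T = 6.26 + 2 × 2.70 = 11.66
α (item deleted) = (4/3)·(1 − 6.26/11.66) = 0.617

α = 0.617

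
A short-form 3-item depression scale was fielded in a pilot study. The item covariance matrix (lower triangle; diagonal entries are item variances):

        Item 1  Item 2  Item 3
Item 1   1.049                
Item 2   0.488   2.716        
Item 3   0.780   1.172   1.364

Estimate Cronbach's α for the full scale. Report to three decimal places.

sum of item variances = 1.049 + 2.716 + 1.364 = 5.129
Sum of the distinct covariances = 2.440
Var(T) = 5.129 + 2 × 2.440 = 10.009
α = (k/(k−1))·(1 − sum of item variances/Var(T)) = (3/2)·(1 − 5.129/10.009) = 0.731

α = 0.731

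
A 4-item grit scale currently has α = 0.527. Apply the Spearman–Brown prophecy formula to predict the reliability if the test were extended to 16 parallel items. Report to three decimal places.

predicted reliability = 0.817

Length factor m = 16/4 = 4.0000
α' = m·α / (1 + (m−1)·α)
   = 16/4 × 0.527 / (1 + (16/4 − 1) × 0.527)
   = 2.1080 / 2.5810 = 0.817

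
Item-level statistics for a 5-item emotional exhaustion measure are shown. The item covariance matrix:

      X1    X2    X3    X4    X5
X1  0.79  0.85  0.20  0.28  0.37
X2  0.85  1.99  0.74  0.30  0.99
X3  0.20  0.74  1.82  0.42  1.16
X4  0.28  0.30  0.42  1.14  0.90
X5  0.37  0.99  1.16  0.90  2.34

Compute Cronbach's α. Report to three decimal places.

sum of item variances = 0.79 + 1.99 + 1.82 + 1.14 + 2.34 = 8.08
Sum of the distinct covariances = 6.21
Var(T) = 8.08 + 2 × 6.21 = 20.50
α = (k/(k−1))·(1 − sum of item variances/Var(T)) = (5/4)·(1 − 8.08/20.50) = 0.757

Cronbach's α = 0.757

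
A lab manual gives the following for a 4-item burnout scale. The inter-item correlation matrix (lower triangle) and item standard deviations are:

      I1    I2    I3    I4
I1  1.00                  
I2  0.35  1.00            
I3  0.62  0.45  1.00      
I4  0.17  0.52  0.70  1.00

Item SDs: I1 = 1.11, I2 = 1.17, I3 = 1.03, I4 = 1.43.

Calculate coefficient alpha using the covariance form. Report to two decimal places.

Σσ²ᵢ = 1.11² + 1.17² + 1.03² + 1.43² = 5.7068
Covariances σ_ij = r_ij · s_i · s_j:
  σ(I1,I2) = 0.35 × 1.11 × 1.17 = 0.4545
  σ(I1,I3) = 0.62 × 1.11 × 1.03 = 0.7088
  σ(I1,I4) = 0.17 × 1.11 × 1.43 = 0.2698
  σ(I2,I3) = 0.45 × 1.17 × 1.03 = 0.5423
  σ(I2,I4) = 0.52 × 1.17 × 1.43 = 0.8700
  σ(I3,I4) = 0.70 × 1.03 × 1.43 = 1.0310
σ²_T = Σσ²ᵢ + 2·Σσ_ij = 5.7068 + 2 × 3.8764 = 13.4596
α = (4/3)·(1 − 5.7068/13.4596) = 0.77

α = 0.77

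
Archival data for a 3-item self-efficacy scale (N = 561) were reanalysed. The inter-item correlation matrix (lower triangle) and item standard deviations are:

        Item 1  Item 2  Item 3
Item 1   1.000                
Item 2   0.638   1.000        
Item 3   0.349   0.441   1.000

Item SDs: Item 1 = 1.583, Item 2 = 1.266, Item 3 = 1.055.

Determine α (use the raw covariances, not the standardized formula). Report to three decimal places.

Σσ²ᵢ = 1.583² + 1.266² + 1.055² = 5.2217
Covariances σ_ij = r_ij · s_i · s_j:
  σ(Item 1,Item 2) = 0.638 × 1.583 × 1.266 = 1.2786
  σ(Item 1,Item 3) = 0.349 × 1.583 × 1.055 = 0.5829
  σ(Item 2,Item 3) = 0.441 × 1.266 × 1.055 = 0.5890
σ²_T = Σσ²ᵢ + 2·Σσ_ij = 5.2217 + 2 × 2.4505 = 10.1227
α = (3/2)·(1 − 5.2217/10.1227) = 0.726

α = 0.726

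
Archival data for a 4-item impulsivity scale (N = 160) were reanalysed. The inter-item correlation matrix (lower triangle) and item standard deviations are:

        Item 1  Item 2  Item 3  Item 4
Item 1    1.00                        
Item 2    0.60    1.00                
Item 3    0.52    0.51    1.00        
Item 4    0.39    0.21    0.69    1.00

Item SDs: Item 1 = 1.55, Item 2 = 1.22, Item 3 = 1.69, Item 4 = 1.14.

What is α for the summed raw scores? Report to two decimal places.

Σσ²ᵢ = 1.55² + 1.22² + 1.69² + 1.14² = 8.0466
Covariances σ_ij = r_ij · s_i · s_j:
  σ(Item 1,Item 2) = 0.60 × 1.55 × 1.22 = 1.1346
  σ(Item 1,Item 3) = 0.52 × 1.55 × 1.69 = 1.3621
  σ(Item 1,Item 4) = 0.39 × 1.55 × 1.14 = 0.6891
  σ(Item 2,Item 3) = 0.51 × 1.22 × 1.69 = 1.0515
  σ(Item 2,Item 4) = 0.21 × 1.22 × 1.14 = 0.2921
  σ(Item 3,Item 4) = 0.69 × 1.69 × 1.14 = 1.3294
σ²_T = Σσ²ᵢ + 2·Σσ_ij = 8.0466 + 2 × 5.8588 = 19.7642
α = (4/3)·(1 − 8.0466/19.7642) = 0.79

α = 0.79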